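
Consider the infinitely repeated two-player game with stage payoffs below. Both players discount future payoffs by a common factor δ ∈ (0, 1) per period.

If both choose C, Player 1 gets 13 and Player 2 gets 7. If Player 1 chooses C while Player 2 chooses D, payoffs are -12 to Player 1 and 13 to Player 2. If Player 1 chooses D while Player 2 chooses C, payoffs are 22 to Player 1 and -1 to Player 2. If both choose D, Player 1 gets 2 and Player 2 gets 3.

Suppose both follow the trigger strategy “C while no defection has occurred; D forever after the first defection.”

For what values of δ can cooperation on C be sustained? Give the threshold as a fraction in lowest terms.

3/5

For Player 1: deviation gain 22−13 = 9, per-period punishment loss 13−2 = 11. IC gives δ ≥ 9/20.
For Player 2: gain 6, loss 4 per period, so δ ≥ 6/10 = 3/5.
The tighter constraint is Player 2's, so cooperation needs δ ≥ 3/5.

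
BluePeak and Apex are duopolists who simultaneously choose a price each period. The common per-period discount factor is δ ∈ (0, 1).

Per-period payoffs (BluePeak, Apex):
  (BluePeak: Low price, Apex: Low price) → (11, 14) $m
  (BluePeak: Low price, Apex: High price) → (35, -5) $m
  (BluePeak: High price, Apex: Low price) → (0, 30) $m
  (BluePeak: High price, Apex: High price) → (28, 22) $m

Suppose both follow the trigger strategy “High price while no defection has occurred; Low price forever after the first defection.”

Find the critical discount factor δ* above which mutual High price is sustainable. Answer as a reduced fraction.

1/2

BluePeak: cooperation gives 28 each period; deviation gives 35 once then 11 forever.
  28/(1−δ) ≥ 35 + 11δ/(1−δ) ⇒ δ ≥ 7/24.
Apex: cooperation gives 22 each period; deviation gives 30 once then 14 forever.
  δ ≥ 8/16 = 1/2.
Both must hold, so the binding constraint is Apex's: δ ≥ 1/2.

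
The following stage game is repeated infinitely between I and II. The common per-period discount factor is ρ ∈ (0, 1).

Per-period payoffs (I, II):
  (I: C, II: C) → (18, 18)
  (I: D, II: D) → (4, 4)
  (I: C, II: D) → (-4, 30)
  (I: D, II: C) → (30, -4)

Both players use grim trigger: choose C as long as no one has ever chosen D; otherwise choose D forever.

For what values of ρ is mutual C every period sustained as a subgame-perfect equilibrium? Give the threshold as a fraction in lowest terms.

One-period gain from deviating is 30 − 18 = 12. The loss is 18 − 4 = 14 in every subsequent period, with present value 14·ρ/(1−ρ).
Deviation is unprofitable when 14·ρ/(1−ρ) ≥ 12, i.e. ρ/(1−ρ) ≥ 6/7.
Equivalently ρ ≥ 12/(12+14) = 6/13.

6/13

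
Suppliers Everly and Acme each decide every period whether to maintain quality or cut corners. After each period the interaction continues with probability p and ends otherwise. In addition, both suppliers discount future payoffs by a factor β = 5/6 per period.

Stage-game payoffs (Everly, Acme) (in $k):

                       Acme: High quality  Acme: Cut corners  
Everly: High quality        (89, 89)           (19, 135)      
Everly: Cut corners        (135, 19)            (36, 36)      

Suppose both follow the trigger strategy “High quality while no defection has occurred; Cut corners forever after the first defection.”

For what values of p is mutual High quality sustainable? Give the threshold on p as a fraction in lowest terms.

Expected continuation weight on next period's payoff is β·p = 5/6·p, which plays the role of the discount factor.
Cooperation requires 5/6·p ≥ (135−89)/(135−36) = 46/99, hence p ≥ 92/165.

92/165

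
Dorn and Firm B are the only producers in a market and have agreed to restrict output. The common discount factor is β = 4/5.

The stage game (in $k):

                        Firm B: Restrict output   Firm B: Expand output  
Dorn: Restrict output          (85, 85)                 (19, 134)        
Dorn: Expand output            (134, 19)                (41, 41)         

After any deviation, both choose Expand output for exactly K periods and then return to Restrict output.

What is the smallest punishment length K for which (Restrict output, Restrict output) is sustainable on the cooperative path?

No profitable deviation requires (85−41)(β+…+β^K) ≥ 134−85, i.e. β+…+β^K ≥ 49/44 ≈ 1.1136.
With β = 4/5, the partial sums are K=1: 0.8000, K=2: 1.4400.
K = 2 is the first length at which the sum reaches 1.1136.

2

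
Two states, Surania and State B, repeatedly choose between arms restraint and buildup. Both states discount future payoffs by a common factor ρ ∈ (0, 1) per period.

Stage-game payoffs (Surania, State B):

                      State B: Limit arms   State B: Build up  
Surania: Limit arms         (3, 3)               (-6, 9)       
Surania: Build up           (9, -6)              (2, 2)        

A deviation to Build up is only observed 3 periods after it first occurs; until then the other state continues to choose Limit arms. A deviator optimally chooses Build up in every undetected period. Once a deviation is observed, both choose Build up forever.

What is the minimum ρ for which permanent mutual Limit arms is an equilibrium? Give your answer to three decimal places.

Deviating for the 3 undetected periods gains 9−3 = 6 per period over cooperation, then loses 3−2 = 1 per period forever once punishment starts.
Gain: 6(1 + ρ + … + ρ^2); loss: 1·ρ^3/(1−ρ).
No profitable deviation ⇔ 6(1−ρ^3) ≤ 1·ρ^3, i.e. ρ^3 ≥ 6/(6+1) = 6/7.
Hence ρ ≥ (6/7)^(1/3) ≈ 0.950.

0.950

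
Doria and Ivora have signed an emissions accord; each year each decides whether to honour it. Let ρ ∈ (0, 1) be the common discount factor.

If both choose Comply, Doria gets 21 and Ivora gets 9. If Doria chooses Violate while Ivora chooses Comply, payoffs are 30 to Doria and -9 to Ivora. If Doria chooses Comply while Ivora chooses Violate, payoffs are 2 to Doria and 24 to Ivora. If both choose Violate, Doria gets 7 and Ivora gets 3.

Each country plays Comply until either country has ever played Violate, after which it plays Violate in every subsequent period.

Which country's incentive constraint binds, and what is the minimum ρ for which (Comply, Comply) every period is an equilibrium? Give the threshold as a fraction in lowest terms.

Ivora; ρ ≥ 5/7

For Doria: deviation gain 30−21 = 9, per-period punishment loss 21−7 = 14. IC gives ρ ≥ 9/23.
For Ivora: gain 15, loss 6 per period, so ρ ≥ 15/21 = 5/7.
The tighter constraint is Ivora's, so cooperation needs ρ ≥ 5/7.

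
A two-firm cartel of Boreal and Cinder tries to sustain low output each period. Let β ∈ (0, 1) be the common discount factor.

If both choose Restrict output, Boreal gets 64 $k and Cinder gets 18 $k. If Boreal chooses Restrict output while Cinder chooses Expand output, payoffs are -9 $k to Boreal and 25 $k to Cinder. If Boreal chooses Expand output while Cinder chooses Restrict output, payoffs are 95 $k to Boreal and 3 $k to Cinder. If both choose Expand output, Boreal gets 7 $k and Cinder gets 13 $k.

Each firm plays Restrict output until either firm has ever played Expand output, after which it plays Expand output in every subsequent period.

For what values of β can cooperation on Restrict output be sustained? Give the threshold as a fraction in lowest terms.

For Boreal: deviation gain 95−64 = 31, per-period punishment loss 64−7 = 57. IC gives β ≥ 31/88.
For Cinder: gain 7, loss 5 per period, so β ≥ 7/12.
The tighter constraint is Cinder's, so cooperation needs β ≥ 7/12.

7/12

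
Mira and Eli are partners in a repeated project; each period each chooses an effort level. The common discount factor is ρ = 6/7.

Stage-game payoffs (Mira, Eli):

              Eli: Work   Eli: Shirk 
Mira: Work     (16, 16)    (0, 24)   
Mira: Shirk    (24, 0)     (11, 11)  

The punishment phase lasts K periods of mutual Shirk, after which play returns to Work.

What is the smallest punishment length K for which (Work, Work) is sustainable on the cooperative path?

3

Need Σ_{k=1}^{K} ρ^k ≥ (24−16)/(16−11) = 1.6000 at ρ = 6/7.
At K = 2 the sum is 1.5918 < 1.6000; at K = 3 it is 2.2216 ≥ 1.6000.
So the minimum punishment length is K = 3.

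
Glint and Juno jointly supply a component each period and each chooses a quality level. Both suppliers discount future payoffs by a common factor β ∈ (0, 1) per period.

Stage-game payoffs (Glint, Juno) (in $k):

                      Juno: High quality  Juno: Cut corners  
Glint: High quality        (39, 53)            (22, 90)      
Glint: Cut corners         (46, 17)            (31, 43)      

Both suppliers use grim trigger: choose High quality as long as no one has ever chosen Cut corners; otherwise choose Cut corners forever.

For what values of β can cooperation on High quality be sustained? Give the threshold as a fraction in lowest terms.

37/47

Glint's threshold: (46−39)/(46−31) = 7/15.
Juno's threshold: (90−53)/(90−43) = 37/47.
7/15 < 37/47, so Juno binds and β* = 37/47.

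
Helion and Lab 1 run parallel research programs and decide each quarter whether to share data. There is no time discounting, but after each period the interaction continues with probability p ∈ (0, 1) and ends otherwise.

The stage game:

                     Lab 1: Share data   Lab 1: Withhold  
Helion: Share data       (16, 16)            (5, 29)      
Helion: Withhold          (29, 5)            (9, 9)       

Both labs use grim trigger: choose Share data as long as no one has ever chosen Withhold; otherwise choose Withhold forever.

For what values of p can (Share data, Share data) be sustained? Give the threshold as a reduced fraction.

13/20

With no time discounting, the continuation probability p plays the role of the discount factor.
Grim-trigger IC: 16/(1−p) ≥ 29 + 9p/(1−p) ⇒ p ≥ (29−16)/(29−9) = 13/20.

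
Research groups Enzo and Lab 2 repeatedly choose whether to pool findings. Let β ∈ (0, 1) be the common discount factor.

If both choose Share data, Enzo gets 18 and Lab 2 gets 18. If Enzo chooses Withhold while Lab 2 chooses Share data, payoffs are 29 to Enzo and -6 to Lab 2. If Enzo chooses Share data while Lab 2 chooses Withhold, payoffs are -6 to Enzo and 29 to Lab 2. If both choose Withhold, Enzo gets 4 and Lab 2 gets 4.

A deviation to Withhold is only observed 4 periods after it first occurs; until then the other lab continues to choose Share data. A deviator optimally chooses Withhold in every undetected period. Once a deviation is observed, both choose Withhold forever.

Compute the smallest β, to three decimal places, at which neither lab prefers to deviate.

The best deviation is to choose Withhold for all 4 undetected periods, earning 29 each, then 4 forever once detected.
Deviation value: 29(1−β^4)/(1−β) + 4β^4/(1−β); cooperation value: 18/(1−β).
IC: 18 ≥ 29(1−β^4) + 4β^4 = 29 − 25β^4.
So β^4 ≥ 11/25, giving β ≥ (11/25)^(1/4) ≈ 0.814.

0.814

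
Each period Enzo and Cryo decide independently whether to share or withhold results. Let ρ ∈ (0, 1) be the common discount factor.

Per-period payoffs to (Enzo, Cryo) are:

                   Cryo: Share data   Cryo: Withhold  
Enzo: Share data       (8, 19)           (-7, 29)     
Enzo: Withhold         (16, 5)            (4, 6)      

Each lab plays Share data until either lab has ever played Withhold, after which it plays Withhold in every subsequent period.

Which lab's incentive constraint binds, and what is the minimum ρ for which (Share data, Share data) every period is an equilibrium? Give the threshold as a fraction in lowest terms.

Enzo's threshold: (16−8)/(16−4) = 2/3.
Cryo's threshold: (29−19)/(29−6) = 10/23.
2/3 > 10/23, so Enzo binds and ρ* = 2/3.

Enzo; ρ ≥ 2/3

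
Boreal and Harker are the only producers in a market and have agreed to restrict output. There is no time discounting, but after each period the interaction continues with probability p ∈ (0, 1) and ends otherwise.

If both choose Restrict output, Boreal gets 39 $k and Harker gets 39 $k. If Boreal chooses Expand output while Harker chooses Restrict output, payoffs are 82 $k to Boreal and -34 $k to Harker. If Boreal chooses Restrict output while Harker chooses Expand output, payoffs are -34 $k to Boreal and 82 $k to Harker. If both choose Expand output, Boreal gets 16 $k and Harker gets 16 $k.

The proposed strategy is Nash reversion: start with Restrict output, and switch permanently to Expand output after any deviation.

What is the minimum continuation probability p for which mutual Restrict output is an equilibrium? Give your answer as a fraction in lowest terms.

43/66

With no time discounting, the continuation probability p plays the role of the discount factor.
Grim-trigger IC: 39/(1−p) ≥ 82 + 16p/(1−p) ⇒ p ≥ (82−39)/(82−16) = 43/66.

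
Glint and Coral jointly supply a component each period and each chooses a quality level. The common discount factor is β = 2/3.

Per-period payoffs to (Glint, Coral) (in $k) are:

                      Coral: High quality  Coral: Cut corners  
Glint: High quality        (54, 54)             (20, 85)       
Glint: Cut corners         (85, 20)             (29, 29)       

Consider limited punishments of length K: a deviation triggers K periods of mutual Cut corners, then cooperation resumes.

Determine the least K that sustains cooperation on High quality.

Need Σ_{k=1}^{K} β^k ≥ (85−54)/(54−29) = 1.2400 at β = 2/3.
At K = 2 the sum is 1.1111 < 1.2400; at K = 3 it is 1.4074 ≥ 1.2400.
So the minimum punishment length is K = 3.

3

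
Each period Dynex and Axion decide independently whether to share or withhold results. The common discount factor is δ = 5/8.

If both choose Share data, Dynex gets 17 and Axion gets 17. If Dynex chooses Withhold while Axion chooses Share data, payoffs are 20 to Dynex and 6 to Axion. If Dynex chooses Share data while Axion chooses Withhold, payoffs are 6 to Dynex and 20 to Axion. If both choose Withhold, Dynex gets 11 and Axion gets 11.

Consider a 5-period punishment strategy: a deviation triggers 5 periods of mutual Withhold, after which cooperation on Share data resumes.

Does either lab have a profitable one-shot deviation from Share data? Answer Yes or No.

No

A one-shot deviation gives 20 now, then 11 for 5 periods, then back to 17.
Gain from deviating: (20−17) today; loss: (17−11) in each of the next 5 periods.
No-deviation condition: (17−11)(δ+…+δ^5) ≥ 20−17, i.e. δ+…+δ^5 ≥ 1/2.
At δ = 5/8: δ+…+δ^5 = 1.5077 ≥ 0.5000.
So cooperation is sustainable.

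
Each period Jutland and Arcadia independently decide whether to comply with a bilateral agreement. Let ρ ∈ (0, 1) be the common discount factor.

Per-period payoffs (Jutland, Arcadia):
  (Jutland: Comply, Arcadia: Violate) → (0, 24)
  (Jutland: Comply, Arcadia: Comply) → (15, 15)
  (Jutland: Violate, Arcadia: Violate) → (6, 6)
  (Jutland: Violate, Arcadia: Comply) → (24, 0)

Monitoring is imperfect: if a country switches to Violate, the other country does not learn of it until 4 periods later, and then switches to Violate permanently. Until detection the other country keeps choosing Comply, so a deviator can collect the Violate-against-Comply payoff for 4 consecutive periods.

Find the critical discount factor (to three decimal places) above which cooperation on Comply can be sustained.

The best deviation is to choose Violate for all 4 undetected periods, earning 24 each, then 6 forever once detected.
Deviation value: 24(1−ρ^4)/(1−ρ) + 6ρ^4/(1−ρ); cooperation value: 15/(1−ρ).
IC: 15 ≥ 24(1−ρ^4) + 6ρ^4 = 24 − 18ρ^4.
So ρ^4 ≥ 9/18 = 1/2, giving ρ ≥ (1/2)^(1/4) ≈ 0.841.

0.841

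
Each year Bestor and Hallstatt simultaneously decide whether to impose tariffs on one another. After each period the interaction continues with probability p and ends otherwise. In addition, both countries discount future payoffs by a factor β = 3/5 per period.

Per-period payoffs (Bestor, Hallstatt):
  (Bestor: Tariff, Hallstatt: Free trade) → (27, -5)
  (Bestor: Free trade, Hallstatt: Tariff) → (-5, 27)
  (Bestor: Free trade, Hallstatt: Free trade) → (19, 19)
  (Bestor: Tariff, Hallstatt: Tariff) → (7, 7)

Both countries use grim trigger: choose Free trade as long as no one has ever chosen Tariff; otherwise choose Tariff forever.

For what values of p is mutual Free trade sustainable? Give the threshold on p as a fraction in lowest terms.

Expected continuation weight on next period's payoff is β·p = 3/5·p, which plays the role of the discount factor.
Cooperation requires 3/5·p ≥ (27−19)/(27−7) = 2/5, hence p ≥ 2/3.

2/3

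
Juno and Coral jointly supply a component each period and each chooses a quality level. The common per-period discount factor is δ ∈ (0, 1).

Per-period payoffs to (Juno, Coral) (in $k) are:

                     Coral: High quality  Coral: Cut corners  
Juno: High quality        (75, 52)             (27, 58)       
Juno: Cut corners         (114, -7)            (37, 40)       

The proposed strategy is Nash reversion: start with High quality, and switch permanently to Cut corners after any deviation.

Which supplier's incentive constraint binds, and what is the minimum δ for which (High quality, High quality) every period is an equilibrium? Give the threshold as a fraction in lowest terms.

Juno: cooperation gives 75 each period; deviation gives 114 once then 37 forever.
  75/(1−δ) ≥ 114 + 37δ/(1−δ) ⇒ δ ≥ 39/77.
Coral: cooperation gives 52 each period; deviation gives 58 once then 40 forever.
  δ ≥ 6/18 = 1/3.
Both must hold, so the binding constraint is Juno's: δ ≥ 39/77.

Juno; δ ≥ 39/77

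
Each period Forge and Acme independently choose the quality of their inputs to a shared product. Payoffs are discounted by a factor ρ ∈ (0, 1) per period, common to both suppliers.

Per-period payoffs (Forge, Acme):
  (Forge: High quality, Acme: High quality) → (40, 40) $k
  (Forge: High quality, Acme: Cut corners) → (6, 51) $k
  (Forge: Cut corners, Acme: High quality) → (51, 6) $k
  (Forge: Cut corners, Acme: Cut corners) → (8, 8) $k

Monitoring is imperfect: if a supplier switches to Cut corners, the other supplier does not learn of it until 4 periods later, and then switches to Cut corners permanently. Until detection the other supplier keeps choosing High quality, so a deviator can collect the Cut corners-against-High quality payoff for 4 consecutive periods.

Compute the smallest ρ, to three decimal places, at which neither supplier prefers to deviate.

0.711

The best deviation is to choose Cut corners for all 4 undetected periods, earning 51 each, then 8 forever once detected.
Deviation value: 51(1−ρ^4)/(1−ρ) + 8ρ^4/(1−ρ); cooperation value: 40/(1−ρ).
IC: 40 ≥ 51(1−ρ^4) + 8ρ^4 = 51 − 43ρ^4.
So ρ^4 ≥ 11/43, giving ρ ≥ (11/43)^(1/4) ≈ 0.711.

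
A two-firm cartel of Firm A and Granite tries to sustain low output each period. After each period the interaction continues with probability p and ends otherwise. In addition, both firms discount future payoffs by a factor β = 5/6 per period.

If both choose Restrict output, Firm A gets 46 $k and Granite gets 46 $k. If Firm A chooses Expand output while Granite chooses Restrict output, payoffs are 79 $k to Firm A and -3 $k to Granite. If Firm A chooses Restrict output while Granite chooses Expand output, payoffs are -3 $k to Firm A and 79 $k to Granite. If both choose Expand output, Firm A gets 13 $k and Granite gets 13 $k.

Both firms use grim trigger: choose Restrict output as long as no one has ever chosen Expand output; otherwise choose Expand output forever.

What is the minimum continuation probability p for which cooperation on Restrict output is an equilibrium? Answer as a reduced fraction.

Expected continuation weight on next period's payoff is β·p = 5/6·p, which plays the role of the discount factor.
Cooperation requires 5/6·p ≥ (79−46)/(79−13) = 1/2, hence p ≥ 3/5.

3/5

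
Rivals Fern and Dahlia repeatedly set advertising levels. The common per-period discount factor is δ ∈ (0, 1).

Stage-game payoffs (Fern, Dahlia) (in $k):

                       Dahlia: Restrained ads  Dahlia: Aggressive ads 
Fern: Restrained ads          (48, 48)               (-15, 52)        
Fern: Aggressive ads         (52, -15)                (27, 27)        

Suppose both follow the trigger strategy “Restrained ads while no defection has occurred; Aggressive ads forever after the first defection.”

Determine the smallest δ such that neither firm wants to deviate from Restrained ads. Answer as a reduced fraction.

4/25

48/(1−δ) ≥ 52 + 27δ/(1−δ)
48 ≥ 52 − 25δ
δ ≥ 4/25.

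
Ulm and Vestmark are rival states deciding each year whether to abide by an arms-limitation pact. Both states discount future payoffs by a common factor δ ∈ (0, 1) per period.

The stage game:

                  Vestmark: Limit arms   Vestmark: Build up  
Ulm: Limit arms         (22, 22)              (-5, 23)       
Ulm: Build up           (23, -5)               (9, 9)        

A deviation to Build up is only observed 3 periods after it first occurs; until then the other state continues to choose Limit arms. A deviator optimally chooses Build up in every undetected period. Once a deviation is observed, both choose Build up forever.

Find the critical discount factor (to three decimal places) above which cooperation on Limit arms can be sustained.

0.415

The best deviation is to choose Build up for all 3 undetected periods, earning 23 each, then 9 forever once detected.
Deviation value: 23(1−δ^3)/(1−δ) + 9δ^3/(1−δ); cooperation value: 22/(1−δ).
IC: 22 ≥ 23(1−δ^3) + 9δ^3 = 23 − 14δ^3.
So δ^3 ≥ 1/14, giving δ ≥ (1/14)^(1/3) ≈ 0.415.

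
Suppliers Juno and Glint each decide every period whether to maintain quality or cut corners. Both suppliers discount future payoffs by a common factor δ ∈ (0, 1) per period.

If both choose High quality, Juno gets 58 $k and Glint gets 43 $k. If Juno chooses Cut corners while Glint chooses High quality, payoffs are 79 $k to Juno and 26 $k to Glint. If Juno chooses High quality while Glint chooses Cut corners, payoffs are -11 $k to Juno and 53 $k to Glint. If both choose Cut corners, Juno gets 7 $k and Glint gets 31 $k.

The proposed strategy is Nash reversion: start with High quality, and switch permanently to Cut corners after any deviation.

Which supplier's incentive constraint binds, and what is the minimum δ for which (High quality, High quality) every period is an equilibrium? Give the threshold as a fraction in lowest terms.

Juno's threshold: (79−58)/(79−7) = 7/24.
Glint's threshold: (53−43)/(53−31) = 5/11.
7/24 < 5/11, so Glint binds and δ* = 5/11.

Glint; δ ≥ 5/11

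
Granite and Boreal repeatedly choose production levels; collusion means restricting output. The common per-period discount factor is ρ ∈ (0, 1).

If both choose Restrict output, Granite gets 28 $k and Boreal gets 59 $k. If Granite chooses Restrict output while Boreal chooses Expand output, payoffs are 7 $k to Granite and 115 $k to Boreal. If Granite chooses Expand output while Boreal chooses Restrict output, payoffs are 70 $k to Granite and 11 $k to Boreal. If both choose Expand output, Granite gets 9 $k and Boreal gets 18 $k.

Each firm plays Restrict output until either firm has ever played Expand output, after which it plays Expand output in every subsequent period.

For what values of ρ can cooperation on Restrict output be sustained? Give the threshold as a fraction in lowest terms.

42/61

Granite: cooperation gives 28 each period; deviation gives 70 once then 9 forever.
  28/(1−ρ) ≥ 70 + 9ρ/(1−ρ) ⇒ ρ ≥ 42/61.
Boreal: cooperation gives 59 each period; deviation gives 115 once then 18 forever.
  ρ ≥ 56/97.
Both must hold, so the binding constraint is Granite's: ρ ≥ 42/61.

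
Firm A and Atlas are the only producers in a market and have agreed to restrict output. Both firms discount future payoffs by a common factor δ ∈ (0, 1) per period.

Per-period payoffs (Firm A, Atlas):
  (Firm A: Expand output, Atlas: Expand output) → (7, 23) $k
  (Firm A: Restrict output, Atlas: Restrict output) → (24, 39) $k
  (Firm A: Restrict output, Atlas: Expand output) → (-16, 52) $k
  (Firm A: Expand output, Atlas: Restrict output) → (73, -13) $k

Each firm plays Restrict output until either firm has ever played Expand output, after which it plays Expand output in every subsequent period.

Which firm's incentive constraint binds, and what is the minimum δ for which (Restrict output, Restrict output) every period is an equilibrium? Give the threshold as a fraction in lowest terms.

Firm A: cooperation gives 24 each period; deviation gives 73 once then 7 forever.
  24/(1−δ) ≥ 73 + 7δ/(1−δ) ⇒ δ ≥ 49/66.
Atlas: cooperation gives 39 each period; deviation gives 52 once then 23 forever.
  δ ≥ 13/29.
Both must hold, so the binding constraint is Firm A's: δ ≥ 49/66.

Firm A; δ ≥ 49/66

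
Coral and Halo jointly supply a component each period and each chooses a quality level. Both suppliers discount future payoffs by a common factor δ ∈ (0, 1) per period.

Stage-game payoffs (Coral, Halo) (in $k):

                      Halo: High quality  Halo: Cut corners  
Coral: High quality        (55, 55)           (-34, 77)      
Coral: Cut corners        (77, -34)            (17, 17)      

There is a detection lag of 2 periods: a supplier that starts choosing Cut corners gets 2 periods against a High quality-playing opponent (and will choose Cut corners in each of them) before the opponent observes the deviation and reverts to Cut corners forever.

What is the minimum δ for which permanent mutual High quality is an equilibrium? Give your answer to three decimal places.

The best deviation is to choose Cut corners for all 2 undetected periods, earning 77 each, then 17 forever once detected.
Deviation value: 77(1−δ^2)/(1−δ) + 17δ^2/(1−δ); cooperation value: 55/(1−δ).
IC: 55 ≥ 77(1−δ^2) + 17δ^2 = 77 − 60δ^2.
So δ^2 ≥ 22/60 = 11/30, giving δ ≥ (11/30)^(1/2) ≈ 0.606.

0.606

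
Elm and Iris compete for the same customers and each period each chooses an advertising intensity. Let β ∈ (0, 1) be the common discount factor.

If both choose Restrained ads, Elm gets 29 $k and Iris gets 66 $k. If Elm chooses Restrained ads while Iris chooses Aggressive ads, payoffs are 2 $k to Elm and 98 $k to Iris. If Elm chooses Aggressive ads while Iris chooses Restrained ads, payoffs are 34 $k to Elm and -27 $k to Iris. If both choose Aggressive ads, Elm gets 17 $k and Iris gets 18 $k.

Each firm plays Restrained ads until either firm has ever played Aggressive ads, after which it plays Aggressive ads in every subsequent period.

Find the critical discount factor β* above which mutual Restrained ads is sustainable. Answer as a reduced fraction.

2/5

Elm: cooperation gives 29 each period; deviation gives 34 once then 17 forever.
  29/(1−β) ≥ 34 + 17β/(1−β) ⇒ β ≥ 5/17.
Iris: cooperation gives 66 each period; deviation gives 98 once then 18 forever.
  β ≥ 32/80 = 2/5.
Both must hold, so the binding constraint is Iris's: β ≥ 2/5.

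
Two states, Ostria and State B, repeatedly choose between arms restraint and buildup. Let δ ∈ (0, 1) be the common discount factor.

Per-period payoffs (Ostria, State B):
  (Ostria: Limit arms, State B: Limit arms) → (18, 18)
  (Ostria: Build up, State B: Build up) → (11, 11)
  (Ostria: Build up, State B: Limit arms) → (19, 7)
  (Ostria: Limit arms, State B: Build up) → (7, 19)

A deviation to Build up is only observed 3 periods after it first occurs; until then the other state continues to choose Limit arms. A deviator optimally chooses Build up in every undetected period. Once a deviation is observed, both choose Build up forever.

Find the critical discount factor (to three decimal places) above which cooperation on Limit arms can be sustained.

0.500

A deviator earns 19 for 3 periods, then 11 forever; cooperating earns 18 forever. Multiplying the IC by (1−δ):
18 ≥ 19(1−δ^3) + 11δ^3, so 8·δ^3 ≥ 1 and δ^3 ≥ 1/8.
δ ≥ (1/8)^(1/3) ≈ 0.500.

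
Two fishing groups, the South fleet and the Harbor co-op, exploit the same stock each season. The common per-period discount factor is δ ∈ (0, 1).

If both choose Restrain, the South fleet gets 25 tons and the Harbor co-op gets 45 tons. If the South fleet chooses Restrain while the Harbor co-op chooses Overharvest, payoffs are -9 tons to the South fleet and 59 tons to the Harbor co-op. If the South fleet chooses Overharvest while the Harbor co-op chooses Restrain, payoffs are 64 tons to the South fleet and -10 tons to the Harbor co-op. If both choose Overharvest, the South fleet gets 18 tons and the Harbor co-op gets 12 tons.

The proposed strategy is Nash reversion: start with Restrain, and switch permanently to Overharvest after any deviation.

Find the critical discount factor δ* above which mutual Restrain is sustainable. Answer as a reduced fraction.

39/46

For the South fleet: deviation gain 64−25 = 39, per-period punishment loss 25−18 = 7. IC gives δ ≥ 39/46.
For the Harbor co-op: gain 14, loss 33 per period, so δ ≥ 14/47.
The tighter constraint is the South fleet's, so cooperation needs δ ≥ 39/46.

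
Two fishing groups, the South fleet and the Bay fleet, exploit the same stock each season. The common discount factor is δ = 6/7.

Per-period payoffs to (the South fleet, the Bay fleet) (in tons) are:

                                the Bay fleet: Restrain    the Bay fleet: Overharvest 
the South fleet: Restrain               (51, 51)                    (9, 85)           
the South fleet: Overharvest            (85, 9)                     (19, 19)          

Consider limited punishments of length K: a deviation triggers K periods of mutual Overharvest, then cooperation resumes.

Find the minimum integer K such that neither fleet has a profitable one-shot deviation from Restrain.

2

Need Σ_{k=1}^{K} δ^k ≥ (85−51)/(51−19) = 1.0625 at δ = 6/7.
At K = 1 the sum is 0.8571 < 1.0625; at K = 2 it is 1.5918 ≥ 1.0625.
So the minimum punishment length is K = 2.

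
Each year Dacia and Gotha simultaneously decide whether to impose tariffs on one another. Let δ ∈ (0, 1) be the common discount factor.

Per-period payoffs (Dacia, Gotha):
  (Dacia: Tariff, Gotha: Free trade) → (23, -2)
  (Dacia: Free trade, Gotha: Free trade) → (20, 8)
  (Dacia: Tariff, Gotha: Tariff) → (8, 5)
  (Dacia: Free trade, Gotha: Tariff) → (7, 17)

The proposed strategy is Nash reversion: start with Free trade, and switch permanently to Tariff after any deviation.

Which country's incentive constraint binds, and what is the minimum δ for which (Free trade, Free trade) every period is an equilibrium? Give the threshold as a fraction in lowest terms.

Dacia's threshold: (23−20)/(23−8) = 1/5.
Gotha's threshold: (17−8)/(17−5) = 3/4.
1/5 < 3/4, so Gotha binds and δ* = 3/4.

Gotha; δ ≥ 3/4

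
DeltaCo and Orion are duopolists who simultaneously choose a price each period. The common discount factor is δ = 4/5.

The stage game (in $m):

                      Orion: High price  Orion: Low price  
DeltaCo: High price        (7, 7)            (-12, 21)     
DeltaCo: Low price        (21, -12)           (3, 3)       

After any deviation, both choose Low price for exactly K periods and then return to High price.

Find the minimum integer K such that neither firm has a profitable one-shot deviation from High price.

IC: δ(1−δ^K)/(1−δ) ≥ (21−7)/(7−3) = 7/2.
With δ = 4/5: need 1 − δ^K ≥ 7/2·(1−4/5)/(4/5), i.e. δ^K ≤ 0.1250.
Since (4/5)^9 = 0.1342 and (4/5)^10 = 0.1074, the smallest such K is 10.

10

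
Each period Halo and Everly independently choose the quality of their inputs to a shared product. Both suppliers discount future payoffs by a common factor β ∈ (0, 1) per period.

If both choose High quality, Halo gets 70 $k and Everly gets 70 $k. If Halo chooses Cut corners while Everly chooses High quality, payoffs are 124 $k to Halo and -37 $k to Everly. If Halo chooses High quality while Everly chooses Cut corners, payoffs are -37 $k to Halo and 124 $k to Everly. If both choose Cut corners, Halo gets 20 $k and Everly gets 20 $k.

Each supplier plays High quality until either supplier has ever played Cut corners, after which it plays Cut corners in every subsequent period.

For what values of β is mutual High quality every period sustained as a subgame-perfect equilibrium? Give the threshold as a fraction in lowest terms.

27/52

One-period gain from deviating is 124 − 70 = 54. The loss is 70 − 20 = 50 in every subsequent period, with present value 50·β/(1−β).
Deviation is unprofitable when 50·β/(1−β) ≥ 54, i.e. β/(1−β) ≥ 27/25.
Equivalently β ≥ 54/(54+50) = 27/52.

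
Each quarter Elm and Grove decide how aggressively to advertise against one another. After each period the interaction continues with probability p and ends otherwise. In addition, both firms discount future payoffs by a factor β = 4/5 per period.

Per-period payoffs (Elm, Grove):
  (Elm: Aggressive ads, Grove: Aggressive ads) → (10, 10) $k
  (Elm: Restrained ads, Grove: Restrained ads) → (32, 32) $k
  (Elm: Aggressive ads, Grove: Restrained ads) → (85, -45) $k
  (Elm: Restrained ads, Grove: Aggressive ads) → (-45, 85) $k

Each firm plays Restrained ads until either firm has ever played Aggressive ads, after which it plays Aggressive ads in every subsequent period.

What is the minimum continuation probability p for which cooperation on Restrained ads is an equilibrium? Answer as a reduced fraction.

Expected continuation weight on next period's payoff is β·p = 4/5·p, which plays the role of the discount factor.
Cooperation requires 4/5·p ≥ (85−32)/(85−10) = 53/75, hence p ≥ 53/60.

53/60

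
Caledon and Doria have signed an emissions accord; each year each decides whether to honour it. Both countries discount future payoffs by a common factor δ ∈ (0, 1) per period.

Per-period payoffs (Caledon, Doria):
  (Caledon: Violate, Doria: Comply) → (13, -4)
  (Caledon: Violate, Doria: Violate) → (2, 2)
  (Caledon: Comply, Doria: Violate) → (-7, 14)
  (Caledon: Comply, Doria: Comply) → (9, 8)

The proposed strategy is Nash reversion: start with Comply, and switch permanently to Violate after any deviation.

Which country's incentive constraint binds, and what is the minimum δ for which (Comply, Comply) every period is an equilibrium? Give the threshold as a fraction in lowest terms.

Caledon: cooperation gives 9 each period; deviation gives 13 once then 2 forever.
  9/(1−δ) ≥ 13 + 2δ/(1−δ) ⇒ δ ≥ 4/11.
Doria: cooperation gives 8 each period; deviation gives 14 once then 2 forever.
  δ ≥ 6/12 = 1/2.
Both must hold, so the binding constraint is Doria's: δ ≥ 1/2.

Doria; δ ≥ 1/2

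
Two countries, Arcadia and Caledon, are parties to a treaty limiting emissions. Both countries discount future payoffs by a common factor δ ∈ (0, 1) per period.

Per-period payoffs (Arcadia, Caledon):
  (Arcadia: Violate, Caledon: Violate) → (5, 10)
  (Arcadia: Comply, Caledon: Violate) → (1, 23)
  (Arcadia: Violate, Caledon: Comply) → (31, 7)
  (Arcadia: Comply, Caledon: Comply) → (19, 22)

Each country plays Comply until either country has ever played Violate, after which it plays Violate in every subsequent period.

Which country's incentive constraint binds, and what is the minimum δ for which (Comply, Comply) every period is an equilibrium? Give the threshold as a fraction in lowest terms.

For Arcadia: deviation gain 31−19 = 12, per-period punishment loss 19−5 = 14. IC gives δ ≥ 12/26 = 6/13.
For Caledon: gain 1, loss 12 per period, so δ ≥ 1/13.
The tighter constraint is Arcadia's, so cooperation needs δ ≥ 6/13.

Arcadia; δ ≥ 6/13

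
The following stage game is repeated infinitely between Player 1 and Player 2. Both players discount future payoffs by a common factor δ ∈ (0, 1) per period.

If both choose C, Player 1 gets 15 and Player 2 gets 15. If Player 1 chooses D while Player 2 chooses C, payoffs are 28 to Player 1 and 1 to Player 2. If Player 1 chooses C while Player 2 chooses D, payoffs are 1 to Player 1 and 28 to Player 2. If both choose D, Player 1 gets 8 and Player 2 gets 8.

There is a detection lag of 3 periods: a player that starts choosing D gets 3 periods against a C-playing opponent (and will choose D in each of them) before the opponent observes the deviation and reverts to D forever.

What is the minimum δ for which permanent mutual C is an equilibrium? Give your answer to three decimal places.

0.866

The best deviation is to choose D for all 3 undetected periods, earning 28 each, then 8 forever once detected.
Deviation value: 28(1−δ^3)/(1−δ) + 8δ^3/(1−δ); cooperation value: 15/(1−δ).
IC: 15 ≥ 28(1−δ^3) + 8δ^3 = 28 − 20δ^3.
So δ^3 ≥ 13/20, giving δ ≥ (13/20)^(1/3) ≈ 0.866.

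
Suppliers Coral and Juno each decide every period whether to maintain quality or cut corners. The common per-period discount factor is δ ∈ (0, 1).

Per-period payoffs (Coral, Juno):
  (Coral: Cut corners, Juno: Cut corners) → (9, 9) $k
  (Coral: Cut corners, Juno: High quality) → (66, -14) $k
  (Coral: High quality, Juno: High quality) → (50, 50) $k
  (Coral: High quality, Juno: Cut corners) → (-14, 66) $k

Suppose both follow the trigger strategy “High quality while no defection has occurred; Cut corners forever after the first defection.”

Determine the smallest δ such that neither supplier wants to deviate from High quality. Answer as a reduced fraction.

One-period gain from deviating is 66 − 50 = 16. The loss is 50 − 9 = 41 in every subsequent period, with present value 41·δ/(1−δ).
Deviation is unprofitable when 41·δ/(1−δ) ≥ 16, i.e. δ/(1−δ) ≥ 16/41.
Equivalently δ ≥ 16/(16+41) = 16/57.

16/57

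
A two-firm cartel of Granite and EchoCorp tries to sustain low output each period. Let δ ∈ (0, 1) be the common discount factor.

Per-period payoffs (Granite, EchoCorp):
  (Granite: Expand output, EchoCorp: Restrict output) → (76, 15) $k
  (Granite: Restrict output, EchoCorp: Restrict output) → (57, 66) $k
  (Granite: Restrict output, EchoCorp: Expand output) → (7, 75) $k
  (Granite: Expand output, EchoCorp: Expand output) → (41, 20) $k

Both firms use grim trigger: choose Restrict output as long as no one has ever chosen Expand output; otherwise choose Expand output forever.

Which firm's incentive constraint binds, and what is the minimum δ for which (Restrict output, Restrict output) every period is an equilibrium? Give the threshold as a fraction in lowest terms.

Granite's threshold: (76−57)/(76−41) = 19/35.
EchoCorp's threshold: (75−66)/(75−20) = 9/55.
19/35 > 9/55, so Granite binds and δ* = 19/35.

Granite; δ ≥ 19/35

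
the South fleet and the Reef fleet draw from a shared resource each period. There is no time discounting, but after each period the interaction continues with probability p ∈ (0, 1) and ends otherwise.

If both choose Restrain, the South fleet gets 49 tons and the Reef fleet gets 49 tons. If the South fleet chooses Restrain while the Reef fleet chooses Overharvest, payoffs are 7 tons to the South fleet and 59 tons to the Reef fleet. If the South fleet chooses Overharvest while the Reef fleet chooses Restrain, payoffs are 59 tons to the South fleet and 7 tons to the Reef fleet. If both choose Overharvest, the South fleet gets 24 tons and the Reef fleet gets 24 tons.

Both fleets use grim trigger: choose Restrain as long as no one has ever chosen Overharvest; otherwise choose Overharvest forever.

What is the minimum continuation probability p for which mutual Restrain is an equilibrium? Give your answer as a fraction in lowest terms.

2/7

With no time discounting, the continuation probability p plays the role of the discount factor.
Grim-trigger IC: 49/(1−p) ≥ 59 + 24p/(1−p) ⇒ p ≥ (59−49)/(59−24) = 2/7.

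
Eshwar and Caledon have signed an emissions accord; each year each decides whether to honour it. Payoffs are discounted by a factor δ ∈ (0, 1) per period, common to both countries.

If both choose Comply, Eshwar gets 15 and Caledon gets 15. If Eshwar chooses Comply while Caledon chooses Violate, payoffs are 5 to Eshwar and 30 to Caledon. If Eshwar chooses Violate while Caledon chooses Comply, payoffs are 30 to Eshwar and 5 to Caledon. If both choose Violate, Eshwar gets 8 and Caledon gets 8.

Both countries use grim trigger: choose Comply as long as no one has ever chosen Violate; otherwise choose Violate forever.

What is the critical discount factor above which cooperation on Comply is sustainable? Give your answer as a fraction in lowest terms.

15/22

One-period gain from deviating is 30 − 15 = 15. The loss is 15 − 8 = 7 in every subsequent period, with present value 7·δ/(1−δ).
Deviation is unprofitable when 7·δ/(1−δ) ≥ 15, i.e. δ/(1−δ) ≥ 15/7.
Equivalently δ ≥ 15/(15+7) = 15/22.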